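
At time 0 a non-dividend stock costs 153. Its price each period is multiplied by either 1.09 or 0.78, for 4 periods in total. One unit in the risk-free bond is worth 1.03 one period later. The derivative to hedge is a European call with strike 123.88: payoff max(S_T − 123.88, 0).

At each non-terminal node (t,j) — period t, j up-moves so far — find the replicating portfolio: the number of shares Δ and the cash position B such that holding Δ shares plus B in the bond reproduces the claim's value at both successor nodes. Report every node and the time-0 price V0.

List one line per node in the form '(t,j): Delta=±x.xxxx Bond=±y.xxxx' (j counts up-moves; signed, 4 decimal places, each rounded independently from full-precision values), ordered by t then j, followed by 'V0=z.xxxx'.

(0,0): Delta=0.8450 Bond=-83.6190
(1,0): Delta=0.5082 Bond=-45.9276
(1,1): Delta=0.9029 Bond=-95.7756
(2,0): Delta=0.0000 Bond=0.0000
(2,1): Delta=0.5955 Bond=-58.6588
(2,2): Delta=0.9557 Bond=-108.2465
(3,0): Delta=0.0000 Bond=0.0000
(3,1): Delta=0.0000 Bond=0.0000
(3,2): Delta=0.6977 Bond=-74.9190
(3,3): Delta=1.0000 Bond=-120.2718
V0=45.6733

No-arbitrage ⇒ martingale measure with p* = (R−d)/(u−d) = 0.8065.
Terminal values V(4,·): V(4,0)=0.0000, V(4,1)=0.0000, V(4,2)=0.0000, V(4,3)=30.6688, V(4,4)=92.0920
  t=3,j=0: stock 72.6065 → up 79.1410 (V=0.0000), down 56.6330 (V=0.0000). Price 0.0000; hedge Δ=0.0000, bond B=0.0000.
  t=3,j=1: stock 101.4629 → up 110.5945 (V=0.0000), down 79.1410 (V=0.0000). Price 0.0000; hedge Δ=0.0000, bond B=0.0000.
  t=3,j=2: stock 141.7879 → up 154.5488 (V=30.6688), down 110.5945 (V=0.0000). Price 24.0125; hedge Δ=0.6977, bond B=-74.9190.
  t=3,j=3: stock 198.1394 → up 215.9720 (V=92.0920), down 154.5488 (V=30.6688). Price 77.8676; hedge Δ=1.0000, bond B=-120.2718.
  t=2,j=0: stock 93.0852 → up 101.4629 (V=0.0000), down 72.6065 (V=0.0000). Price 0.0000; hedge Δ=0.0000, bond B=0.0000.
  t=2,j=1: stock 130.0806 → up 141.7879 (V=24.0125), down 101.4629 (V=0.0000). Price 18.8009; hedge Δ=0.5955, bond B=-58.6588.
  t=2,j=2: stock 181.7793 → up 198.1394 (V=77.8676), down 141.7879 (V=24.0125). Price 65.4796; hedge Δ=0.9557, bond B=-108.2465.
  t=1,j=0: stock 119.3400 → up 130.0806 (V=18.8009), down 93.0852 (V=0.0000). Price 14.7204; hedge Δ=0.5082, bond B=-45.9276.
  t=1,j=1: stock 166.7700 → up 181.7793 (V=65.4796), down 130.0806 (V=18.8009). Price 54.8010; hedge Δ=0.9029, bond B=-95.7756.
  t=0,j=0: stock 153.0000 → up 166.7700 (V=54.8010), down 119.3400 (V=14.7204). Price 45.6733; hedge Δ=0.8450, bond B=-83.6190.
Each (Δ,B) replicates both successor values, so the strategy is self-financing and V0 is arbitrage-free.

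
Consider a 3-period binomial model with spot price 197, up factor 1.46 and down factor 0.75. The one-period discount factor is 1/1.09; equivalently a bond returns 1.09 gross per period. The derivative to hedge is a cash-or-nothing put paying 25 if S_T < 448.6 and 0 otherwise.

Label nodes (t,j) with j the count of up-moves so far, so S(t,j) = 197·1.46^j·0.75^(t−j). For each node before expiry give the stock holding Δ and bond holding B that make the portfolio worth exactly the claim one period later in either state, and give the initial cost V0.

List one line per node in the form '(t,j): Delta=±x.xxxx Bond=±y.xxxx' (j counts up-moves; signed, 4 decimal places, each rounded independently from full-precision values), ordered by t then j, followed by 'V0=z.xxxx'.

(0,0): Delta=-0.0345 Bond=23.9809
(1,0): Delta=0.0000 Bond=21.0420
(1,1): Delta=-0.0538 Bond=31.6861
(2,0): Delta=0.0000 Bond=22.9358
(2,1): Delta=0.0000 Bond=22.9358
(2,2): Delta=-0.0839 Bond=47.1637
V0=17.1847

The replicating-portfolio and risk-neutral prices coincide; use p* = (1.09−0.75)/(1.46−0.75) = 0.4789 for the latter.
Payoff layer (t=3): V(3,0)=25.0000, V(3,1)=25.0000, V(3,2)=25.0000, V(3,3)=0.0000
Node (2,0) S=110.8125: V=(p*·25.0000+(1−p*)·25.0000)/1.09=22.9358; Δ=(25.0000−25.0000)/(161.7862−83.1094)=0.0000; B=V−Δ·S=22.9358
Node (2,1) S=215.7150: V=(p*·25.0000+(1−p*)·25.0000)/1.09=22.9358; Δ=(25.0000−25.0000)/(314.9439−161.7862)=0.0000; B=V−Δ·S=22.9358
Node (2,2) S=419.9252: V=(p*·0.0000+(1−p*)·25.0000)/1.09=11.9524; Δ=(0.0000−25.0000)/(613.0908−314.9439)=-0.0839; B=V−Δ·S=47.1637
Node (1,0) S=147.7500: V=(p*·22.9358+(1−p*)·22.9358)/1.09=21.0420; Δ=(22.9358−22.9358)/(215.7150−110.8125)=0.0000; B=V−Δ·S=21.0420
Node (1,1) S=287.6200: V=(p*·11.9524+(1−p*)·22.9358)/1.09=16.2167; Δ=(11.9524−22.9358)/(419.9252−215.7150)=-0.0538; B=V−Δ·S=31.6861
Node (0,0) S=197.0000: V=(p*·16.2167+(1−p*)·21.0420)/1.09=17.1847; Δ=(16.2167−21.0420)/(287.6200−147.7500)=-0.0345; B=V−Δ·S=23.9809
The time-0 hedge costs 17.1847, which is the no-arbitrage price.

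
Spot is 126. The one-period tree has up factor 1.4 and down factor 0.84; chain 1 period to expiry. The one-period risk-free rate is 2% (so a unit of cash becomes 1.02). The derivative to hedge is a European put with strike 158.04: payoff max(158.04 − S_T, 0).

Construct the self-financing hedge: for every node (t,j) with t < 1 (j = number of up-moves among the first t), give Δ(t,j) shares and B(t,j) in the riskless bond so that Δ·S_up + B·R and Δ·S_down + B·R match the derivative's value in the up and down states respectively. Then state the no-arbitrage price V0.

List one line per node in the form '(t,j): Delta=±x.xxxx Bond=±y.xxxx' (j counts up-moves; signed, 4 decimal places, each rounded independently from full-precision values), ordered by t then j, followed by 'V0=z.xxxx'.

Risk-neutral probability p* = (R−d)/(u−d) = (1.02−0.84)/(1.4−0.84) = 0.3214.
Payoff layer (t=1): V(1,0)=52.2000, V(1,1)=0.0000
(0,0): S=126.0000. Δ = (V_up−V_dn)/(S_up−S_dn) = (0.0000−52.2000)/(176.4000−105.8400) = -0.7398. V = [p*·0.0000 + (1−p*)·52.2000]/1.02 = 34.7269. B = V − Δ·S = 127.9412.
Check: Δ(0,0)·S0 + B(0,0) = 34.7269 = V0.

(0,0): Delta=-0.7398 Bond=127.9412
V0=34.7269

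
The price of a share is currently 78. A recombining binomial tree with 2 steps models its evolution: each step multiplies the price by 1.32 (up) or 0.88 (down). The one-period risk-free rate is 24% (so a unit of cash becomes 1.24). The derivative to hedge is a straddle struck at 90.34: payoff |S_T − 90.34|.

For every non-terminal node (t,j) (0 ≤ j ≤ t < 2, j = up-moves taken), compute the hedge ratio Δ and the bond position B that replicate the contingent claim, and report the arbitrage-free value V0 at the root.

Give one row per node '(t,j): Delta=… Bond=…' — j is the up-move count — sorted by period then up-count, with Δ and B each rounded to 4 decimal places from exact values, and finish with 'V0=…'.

(0,0): Delta=0.7442 Bond=-37.5141
(1,0): Delta=-0.9825 Bond=72.0006
(1,1): Delta=1.0000 Bond=-72.8548
V0=20.5334

Risk-neutral probability p* = (R−d)/(u−d) = (1.24−0.88)/(1.32−0.88) = 0.8182.
At expiry t=2: V(2,0)=29.9368, V(2,1)=0.2648, V(2,2)=45.5672
  t=1,j=0: stock 68.6400 → up 90.6048 (V=0.2648), down 60.4032 (V=29.9368). Price 4.5643; hedge Δ=-0.9825, bond B=72.0006.
  t=1,j=1: stock 102.9600 → up 135.9072 (V=45.5672), down 90.6048 (V=0.2648). Price 30.1052; hedge Δ=1.0000, bond B=-72.8548.
  t=0,j=0: stock 78.0000 → up 102.9600 (V=30.1052), down 68.6400 (V=4.5643). Price 20.5334; hedge Δ=0.7442, bond B=-37.5141.
The time-0 hedge costs 20.5334, which is the no-arbitrage price.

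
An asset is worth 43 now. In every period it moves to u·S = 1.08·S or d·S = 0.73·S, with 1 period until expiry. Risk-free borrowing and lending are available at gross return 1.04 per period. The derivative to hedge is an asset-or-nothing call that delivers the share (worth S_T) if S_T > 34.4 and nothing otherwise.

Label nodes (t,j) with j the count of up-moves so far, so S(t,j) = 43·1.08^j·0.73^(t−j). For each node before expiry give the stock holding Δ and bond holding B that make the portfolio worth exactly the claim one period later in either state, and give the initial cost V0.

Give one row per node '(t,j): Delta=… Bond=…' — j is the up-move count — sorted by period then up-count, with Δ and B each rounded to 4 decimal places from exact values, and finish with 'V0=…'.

Since d<R<u, set p* = (R−d)/(u−d) = 0.8857; price each node as the discounted p*-expectation of its children.
Payoff layer (t=1): V(1,0)=0.0000, V(1,1)=46.4400
Node (0,0) S=43.0000: V=(p*·46.4400+(1−p*)·0.0000)/1.04=39.5505; Δ=(46.4400−0.0000)/(46.4400−31.3900)=3.0857; B=V−Δ·S=-93.1352
Each (Δ,B) replicates both successor values, so the strategy is self-financing and V0 is arbitrage-free.

(0,0): Delta=3.0857 Bond=-93.1352
V0=39.5505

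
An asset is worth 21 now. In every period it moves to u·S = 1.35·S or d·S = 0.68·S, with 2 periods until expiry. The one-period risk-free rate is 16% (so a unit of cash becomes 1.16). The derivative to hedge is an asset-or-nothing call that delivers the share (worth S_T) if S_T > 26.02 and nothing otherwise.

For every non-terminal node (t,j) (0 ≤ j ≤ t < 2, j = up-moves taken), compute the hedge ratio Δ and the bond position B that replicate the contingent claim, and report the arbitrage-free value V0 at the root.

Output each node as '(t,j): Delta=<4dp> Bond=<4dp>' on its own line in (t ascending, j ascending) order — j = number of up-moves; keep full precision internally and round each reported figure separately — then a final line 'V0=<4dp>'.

(0,0): Delta=1.6800 Bond=-20.6810
(1,0): Delta=0.0000 Bond=0.0000
(1,1): Delta=2.0149 Bond=-33.4860
V0=14.5983

Risk-neutral probability p* = (R−d)/(u−d) = (1.16−0.68)/(1.35−0.68) = 0.7164.
Terminal payoffs: V(2,0)=0.0000, V(2,1)=0.0000, V(2,2)=38.2725
Node (1,0) S=14.2800: V=(p*·0.0000+(1−p*)·0.0000)/1.16=0.0000; Δ=(0.0000−0.0000)/(19.2780−9.7104)=0.0000; B=V−Δ·S=0.0000
Node (1,1) S=28.3500: V=(p*·38.2725+(1−p*)·0.0000)/1.16=23.6372; Δ=(38.2725−0.0000)/(38.2725−19.2780)=2.0149; B=V−Δ·S=-33.4860
Node (0,0) S=21.0000: V=(p*·23.6372+(1−p*)·0.0000)/1.16=14.5983; Δ=(23.6372−0.0000)/(28.3500−14.2800)=1.6800; B=V−Δ·S=-20.6810
Self-financing check: at every node Δ·S+B equals the discounted successor values.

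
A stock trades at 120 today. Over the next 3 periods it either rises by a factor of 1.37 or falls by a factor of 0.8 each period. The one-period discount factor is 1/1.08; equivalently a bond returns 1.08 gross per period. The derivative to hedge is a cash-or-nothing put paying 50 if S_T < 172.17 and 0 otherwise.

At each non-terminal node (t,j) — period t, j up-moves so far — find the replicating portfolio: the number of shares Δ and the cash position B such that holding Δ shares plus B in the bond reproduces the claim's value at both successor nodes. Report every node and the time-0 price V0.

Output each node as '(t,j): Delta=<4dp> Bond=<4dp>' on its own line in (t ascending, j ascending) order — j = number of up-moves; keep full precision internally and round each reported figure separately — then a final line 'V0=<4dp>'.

(0,0): Delta=-0.3133 Bond=57.9590
(1,0): Delta=-0.4156 Bond=72.4212
(1,1): Delta=-0.2514 Bond=52.4193
(2,0): Delta=0.0000 Bond=46.2963
(2,1): Delta=-0.6670 Bond=111.2736
(2,2): Delta=0.0000 Bond=0.0000
V0=20.3680

Since d<R<u, set p* = (R−d)/(u−d) = 0.4912; price each node as the discounted p*-expectation of its children.
Payoff layer (t=3): V(3,0)=50.0000, V(3,1)=50.0000, V(3,2)=0.0000, V(3,3)=0.0000
Node (2,0) S=76.8000: V=(p*·50.0000+(1−p*)·50.0000)/1.08=46.2963; Δ=(50.0000−50.0000)/(105.2160−61.4400)=0.0000; B=V−Δ·S=46.2963
Node (2,1) S=131.5200: V=(p*·0.0000+(1−p*)·50.0000)/1.08=23.5543; Δ=(0.0000−50.0000)/(180.1824−105.2160)=-0.6670; B=V−Δ·S=111.2736
Node (2,2) S=225.2280: V=(p*·0.0000+(1−p*)·0.0000)/1.08=0.0000; Δ=(0.0000−0.0000)/(308.5624−180.1824)=0.0000; B=V−Δ·S=0.0000
Node (1,0) S=96.0000: V=(p*·23.5543+(1−p*)·46.2963)/1.08=32.5229; Δ=(23.5543−46.2963)/(131.5200−76.8000)=-0.4156; B=V−Δ·S=72.4212
Node (1,1) S=164.4000: V=(p*·0.0000+(1−p*)·23.5543)/1.08=11.0961; Δ=(0.0000−23.5543)/(225.2280−131.5200)=-0.2514; B=V−Δ·S=52.4193
Node (0,0) S=120.0000: V=(p*·11.0961+(1−p*)·32.5229)/1.08=20.3680; Δ=(11.0961−32.5229)/(164.4000−96.0000)=-0.3133; B=V−Δ·S=57.9590
Check: Δ(0,0)·S0 + B(0,0) = 20.3680 = V0.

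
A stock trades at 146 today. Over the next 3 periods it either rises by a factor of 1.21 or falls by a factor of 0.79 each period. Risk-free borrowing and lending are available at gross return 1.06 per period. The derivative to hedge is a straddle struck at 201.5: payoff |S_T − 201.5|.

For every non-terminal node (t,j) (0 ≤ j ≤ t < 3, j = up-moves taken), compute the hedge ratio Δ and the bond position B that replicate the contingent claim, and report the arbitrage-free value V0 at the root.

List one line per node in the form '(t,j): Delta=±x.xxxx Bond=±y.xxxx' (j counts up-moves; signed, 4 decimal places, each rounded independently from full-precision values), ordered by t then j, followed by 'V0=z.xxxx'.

(0,0): Delta=-0.3144 Bond=94.5866
(1,0): Delta=-1.0000 Bond=179.3343
(1,1): Delta=-0.0658 Bond=56.3327
(2,0): Delta=-1.0000 Bond=190.0943
(2,1): Delta=-1.0000 Bond=190.0943
(2,2): Delta=0.2731 Bond=-12.7217
V0=48.6784

The replicating-portfolio and risk-neutral prices coincide; use p* = (1.06−0.79)/(1.21−0.79) = 0.6429 for the latter.
At expiry t=3: V(3,0)=129.5163, V(3,1)=91.2465, V(3,2)=32.6307, V(3,3)=57.1479
(2,0): S=91.1186. Δ = (V_up−V_dn)/(S_up−S_dn) = (91.2465−129.5163)/(110.2535−71.9837) = -1.0000. V = [p*·91.2465 + (1−p*)·129.5163]/1.06 = 98.9757. B = V − Δ·S = 190.0943.
(2,1): S=139.5614. Δ = (V_up−V_dn)/(S_up−S_dn) = (32.6307−91.2465)/(168.8693−110.2535) = -1.0000. V = [p*·32.6307 + (1−p*)·91.2465]/1.06 = 50.5329. B = V − Δ·S = 190.0943.
(2,2): S=213.7586. Δ = (V_up−V_dn)/(S_up−S_dn) = (57.1479−32.6307)/(258.6479−168.8693) = 0.2731. V = [p*·57.1479 + (1−p*)·32.6307]/1.06 = 45.6526. B = V − Δ·S = -12.7217.
(1,0): S=115.3400. Δ = (V_up−V_dn)/(S_up−S_dn) = (50.5329−98.9757)/(139.5614−91.1186) = -1.0000. V = [p*·50.5329 + (1−p*)·98.9757]/1.06 = 63.9943. B = V − Δ·S = 179.3343.
(1,1): S=176.6600. Δ = (V_up−V_dn)/(S_up−S_dn) = (45.6526−50.5329)/(213.7586−139.5614) = -0.0658. V = [p*·45.6526 + (1−p*)·50.5329]/1.06 = 44.7128. B = V − Δ·S = 56.3327.
(0,0): S=146.0000. Δ = (V_up−V_dn)/(S_up−S_dn) = (44.7128−63.9943)/(176.6600−115.3400) = -0.3144. V = [p*·44.7128 + (1−p*)·63.9943]/1.06 = 48.6784. B = V − Δ·S = 94.5866.
Root portfolio cost Δ·146+B reproduces V0=48.6784.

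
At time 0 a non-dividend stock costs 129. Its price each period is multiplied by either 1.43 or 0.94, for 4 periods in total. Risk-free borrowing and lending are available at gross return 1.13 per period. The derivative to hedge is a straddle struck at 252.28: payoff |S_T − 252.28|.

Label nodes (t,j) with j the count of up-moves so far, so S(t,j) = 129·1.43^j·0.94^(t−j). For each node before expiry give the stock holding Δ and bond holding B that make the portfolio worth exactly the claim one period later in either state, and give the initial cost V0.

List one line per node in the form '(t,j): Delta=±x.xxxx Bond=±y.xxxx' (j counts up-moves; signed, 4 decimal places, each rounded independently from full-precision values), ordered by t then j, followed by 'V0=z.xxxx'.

(0,0): Delta=-0.1441 Bond=70.2014
(1,0): Delta=-0.5945 Bond=133.9395
(1,1): Delta=0.3233 Bond=-6.9018
(2,0): Delta=-1.0000 Bond=197.5722
(2,1): Delta=-0.1736 Bond=78.3719
(2,2): Delta=0.8391 Bond=-143.8582
(3,0): Delta=-1.0000 Bond=223.2566
(3,1): Delta=-1.0000 Bond=223.2566
(3,2): Delta=0.6841 Bond=-124.1184
(3,3): Delta=1.0000 Bond=-223.2566
V0=51.6086

No-arbitrage ⇒ martingale measure with p* = (R−d)/(u−d) = 0.3878.
Terminal values V(4,·): V(4,0)=151.5634, V(4,1)=99.0622, V(4,2)=19.1933, V(4,3)=102.3093, V(4,4)=287.1485
Node (3,0) S=107.1453: V=(p*·99.0622+(1−p*)·151.5634)/1.13=116.1113; Δ=(99.0622−151.5634)/(153.2178−100.7166)=-1.0000; B=V−Δ·S=223.2566
Node (3,1) S=162.9977: V=(p*·19.1933+(1−p*)·99.0622)/1.13=60.2589; Δ=(19.1933−99.0622)/(233.0867−153.2178)=-1.0000; B=V−Δ·S=223.2566
Node (3,2) S=247.9646: V=(p*·102.3093+(1−p*)·19.1933)/1.13=45.5062; Δ=(102.3093−19.1933)/(354.5893−233.0867)=0.6841; B=V−Δ·S=-124.1184
Node (3,3) S=377.2227: V=(p*·287.1485+(1−p*)·102.3093)/1.13=153.9661; Δ=(287.1485−102.3093)/(539.4285−354.5893)=1.0000; B=V−Δ·S=-223.2566
Node (2,0) S=113.9844: V=(p*·60.2589+(1−p*)·116.1113)/1.13=83.5878; Δ=(60.2589−116.1113)/(162.9977−107.1453)=-1.0000; B=V−Δ·S=197.5722
Node (2,1) S=173.4018: V=(p*·45.5062+(1−p*)·60.2589)/1.13=48.2641; Δ=(45.5062−60.2589)/(247.9646−162.9977)=-0.1736; B=V−Δ·S=78.3719
Node (2,2) S=263.7921: V=(p*·153.9661+(1−p*)·45.5062)/1.13=77.4885; Δ=(153.9661−45.5062)/(377.2227−247.9646)=0.8391; B=V−Δ·S=-143.8582
Node (1,0) S=121.2600: V=(p*·48.2641+(1−p*)·83.5878)/1.13=61.8504; Δ=(48.2641−83.5878)/(173.4018−113.9844)=-0.5945; B=V−Δ·S=133.9395
Node (1,1) S=184.4700: V=(p*·77.4885+(1−p*)·48.2641)/1.13=52.7399; Δ=(77.4885−48.2641)/(263.7921−173.4018)=0.3233; B=V−Δ·S=-6.9018
Node (0,0) S=129.0000: V=(p*·52.7399+(1−p*)·61.8504)/1.13=51.6086; Δ=(52.7399−61.8504)/(184.4700−121.2600)=-0.1441; B=V−Δ·S=70.2014
Check: Δ(0,0)·S0 + B(0,0) = 51.6086 = V0.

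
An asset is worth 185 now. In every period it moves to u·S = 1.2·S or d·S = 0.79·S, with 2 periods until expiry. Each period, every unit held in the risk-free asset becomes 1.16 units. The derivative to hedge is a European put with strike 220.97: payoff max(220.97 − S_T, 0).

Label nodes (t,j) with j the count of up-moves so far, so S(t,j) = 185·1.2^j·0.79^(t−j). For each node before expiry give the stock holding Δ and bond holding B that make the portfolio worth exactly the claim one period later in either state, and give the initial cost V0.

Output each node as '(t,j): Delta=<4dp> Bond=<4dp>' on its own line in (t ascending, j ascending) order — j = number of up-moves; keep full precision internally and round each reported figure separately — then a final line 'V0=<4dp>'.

Risk-neutral probability p* = (R−d)/(u−d) = (1.16−0.79)/(1.2−0.79) = 0.9024.
Payoff layer (t=2): V(2,0)=105.5115, V(2,1)=45.5900, V(2,2)=0.0000
Node (1,0) S=146.1500: V=(p*·45.5900+(1−p*)·105.5115)/1.16=44.3414; Δ=(45.5900−105.5115)/(175.3800−115.4585)=-1.0000; B=V−Δ·S=190.4914
Node (1,1) S=222.0000: V=(p*·0.0000+(1−p*)·45.5900)/1.16=3.8343; Δ=(0.0000−45.5900)/(266.4000−175.3800)=-0.5009; B=V−Δ·S=115.0294
Node (0,0) S=185.0000: V=(p*·3.8343+(1−p*)·44.3414)/1.16=6.7123; Δ=(3.8343−44.3414)/(222.0000−146.1500)=-0.5340; B=V−Δ·S=105.5100
Root portfolio cost Δ·185+B reproduces V0=6.7123.

(0,0): Delta=-0.5340 Bond=105.5100
(1,0): Delta=-1.0000 Bond=190.4914
(1,1): Delta=-0.5009 Bond=115.0294
V0=6.7123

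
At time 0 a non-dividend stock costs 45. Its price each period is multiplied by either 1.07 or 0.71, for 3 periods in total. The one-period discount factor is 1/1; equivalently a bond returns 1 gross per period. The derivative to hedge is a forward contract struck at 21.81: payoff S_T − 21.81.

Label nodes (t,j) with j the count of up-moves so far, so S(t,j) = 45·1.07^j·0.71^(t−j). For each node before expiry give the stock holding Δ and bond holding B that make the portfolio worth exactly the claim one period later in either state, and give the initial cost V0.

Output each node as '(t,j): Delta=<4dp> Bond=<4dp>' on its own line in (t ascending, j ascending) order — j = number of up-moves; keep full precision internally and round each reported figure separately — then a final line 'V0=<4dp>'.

(0,0): Delta=1.0000 Bond=-21.8100
(1,0): Delta=1.0000 Bond=-21.8100
(1,1): Delta=1.0000 Bond=-21.8100
(2,0): Delta=1.0000 Bond=-21.8100
(2,1): Delta=1.0000 Bond=-21.8100
(2,2): Delta=1.0000 Bond=-21.8100
V0=23.1900

No-arbitrage ⇒ martingale measure with p* = (R−d)/(u−d) = 0.8056.
Terminal payoffs: V(3,0)=-5.7040, V(3,1)=2.4624, V(3,2)=14.7696, V(3,3)=33.3169
(2,0): S=22.6845. Δ = (V_up−V_dn)/(S_up−S_dn) = (2.4624−-5.7040)/(24.2724−16.1060) = 1.0000. V = [p*·2.4624 + (1−p*)·-5.7040]/1 = 0.8745. B = V − Δ·S = -21.8100.
(2,1): S=34.1865. Δ = (V_up−V_dn)/(S_up−S_dn) = (14.7696−2.4624)/(36.5796−24.2724) = 1.0000. V = [p*·14.7696 + (1−p*)·2.4624]/1 = 12.3765. B = V − Δ·S = -21.8100.
(2,2): S=51.5205. Δ = (V_up−V_dn)/(S_up−S_dn) = (33.3169−14.7696)/(55.1269−36.5796) = 1.0000. V = [p*·33.3169 + (1−p*)·14.7696]/1 = 29.7105. B = V − Δ·S = -21.8100.
(1,0): S=31.9500. Δ = (V_up−V_dn)/(S_up−S_dn) = (12.3765−0.8745)/(34.1865−22.6845) = 1.0000. V = [p*·12.3765 + (1−p*)·0.8745]/1 = 10.1400. B = V − Δ·S = -21.8100.
(1,1): S=48.1500. Δ = (V_up−V_dn)/(S_up−S_dn) = (29.7105−12.3765)/(51.5205−34.1865) = 1.0000. V = [p*·29.7105 + (1−p*)·12.3765]/1 = 26.3400. B = V − Δ·S = -21.8100.
(0,0): S=45.0000. Δ = (V_up−V_dn)/(S_up−S_dn) = (26.3400−10.1400)/(48.1500−31.9500) = 1.0000. V = [p*·26.3400 + (1−p*)·10.1400]/1 = 23.1900. B = V − Δ·S = -21.8100.
Each (Δ,B) replicates both successor values, so the strategy is self-financing and V0 is arbitrage-free.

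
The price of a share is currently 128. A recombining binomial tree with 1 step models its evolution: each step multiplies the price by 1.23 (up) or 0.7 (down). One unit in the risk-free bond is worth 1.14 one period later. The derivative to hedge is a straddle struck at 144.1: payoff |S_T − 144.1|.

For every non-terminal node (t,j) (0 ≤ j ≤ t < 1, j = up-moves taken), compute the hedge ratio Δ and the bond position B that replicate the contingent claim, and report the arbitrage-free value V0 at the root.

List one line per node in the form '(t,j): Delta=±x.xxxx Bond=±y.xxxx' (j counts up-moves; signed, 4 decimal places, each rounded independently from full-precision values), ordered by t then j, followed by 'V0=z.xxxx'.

(0,0): Delta=-0.6067 Bond=95.4932
V0=17.8328

The replicating-portfolio and risk-neutral prices coincide; use p* = (1.14−0.7)/(1.23−0.7) = 0.8302 for the latter.
At expiry t=1: V(1,0)=54.5000, V(1,1)=13.3400
  t=0,j=0: stock 128.0000 → up 157.4400 (V=13.3400), down 89.6000 (V=54.5000). Price 17.8328; hedge Δ=-0.6067, bond B=95.4932.
Check: Δ(0,0)·S0 + B(0,0) = 17.8328 = V0.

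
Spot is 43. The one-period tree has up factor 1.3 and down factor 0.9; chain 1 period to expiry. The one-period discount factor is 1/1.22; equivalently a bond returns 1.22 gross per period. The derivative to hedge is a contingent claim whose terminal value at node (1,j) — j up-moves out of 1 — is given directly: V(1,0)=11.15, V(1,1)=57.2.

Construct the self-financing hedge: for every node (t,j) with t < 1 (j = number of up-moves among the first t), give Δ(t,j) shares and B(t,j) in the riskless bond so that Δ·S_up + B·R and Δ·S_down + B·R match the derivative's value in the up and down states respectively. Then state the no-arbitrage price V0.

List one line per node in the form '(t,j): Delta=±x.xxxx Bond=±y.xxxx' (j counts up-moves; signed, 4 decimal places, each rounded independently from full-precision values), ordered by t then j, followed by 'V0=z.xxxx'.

The replicating-portfolio and risk-neutral prices coincide; use p* = (1.22−0.9)/(1.3−0.9) = 0.8000 for the latter.
At expiry t=1: V(1,0)=11.1500, V(1,1)=57.2000
  t=0,j=0: stock 43.0000 → up 55.9000 (V=57.2000), down 38.7000 (V=11.1500). Price 39.3361; hedge Δ=2.6773, bond B=-75.7889.
Root portfolio cost Δ·43+B reproduces V0=39.3361.

(0,0): Delta=2.6773 Bond=-75.7889
V0=39.3361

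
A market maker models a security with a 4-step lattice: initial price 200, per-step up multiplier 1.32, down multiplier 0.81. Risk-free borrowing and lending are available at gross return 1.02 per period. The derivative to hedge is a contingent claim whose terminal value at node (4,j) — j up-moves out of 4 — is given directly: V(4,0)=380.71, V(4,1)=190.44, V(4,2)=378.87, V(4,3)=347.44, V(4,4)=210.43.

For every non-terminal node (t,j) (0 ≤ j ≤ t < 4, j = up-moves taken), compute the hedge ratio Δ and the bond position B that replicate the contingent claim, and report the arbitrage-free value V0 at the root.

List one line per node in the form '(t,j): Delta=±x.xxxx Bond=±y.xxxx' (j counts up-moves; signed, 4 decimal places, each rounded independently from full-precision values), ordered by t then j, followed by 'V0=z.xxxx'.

(0,0): Delta=0.2111 Bond=240.4080
(1,0): Delta=0.2340 Bond=241.4974
(1,1): Delta=0.1909 Bond=250.5286
(2,0): Delta=-0.5030 Bond=343.0364
(2,1): Delta=0.8801 Bond=108.1714
(2,2): Delta=-0.4132 Bond=466.0646
(3,0): Delta=-3.5101 Bond=669.5133
(3,1): Delta=2.1331 Bond=-106.6972
(3,2): Delta=-0.2183 Bond=420.3806
(3,3): Delta=-0.5840 Bond=553.9648
V0=282.6181

Under the risk-neutral measure, an up-move has probability p* = (R−d)/(u−d) = 0.4118 and values discount at R = 1.02.
Payoff layer (t=4): V(4,0)=380.7100, V(4,1)=190.4400, V(4,2)=378.8700, V(4,3)=347.4400, V(4,4)=210.4300
  t=3,j=0: stock 106.2882 → up 140.3004 (V=190.4400), down 86.0934 (V=380.7100). Price 296.4348; hedge Δ=-3.5101, bond B=669.5133.
  t=3,j=1: stock 173.2104 → up 228.6377 (V=378.8700), down 140.3004 (V=190.4400). Price 262.7734; hedge Δ=2.1331, bond B=-106.6972.
  t=3,j=2: stock 282.2688 → up 372.5948 (V=347.4400), down 228.6377 (V=378.8700). Price 358.7532; hedge Δ=-0.2183, bond B=420.3806.
  t=3,j=3: stock 459.9936 → up 607.1916 (V=210.4300), down 372.5948 (V=347.4400). Price 285.3178; hedge Δ=-0.5840, bond B=553.9648.
  t=2,j=0: stock 131.2200 → up 173.2104 (V=262.7734), down 106.2882 (V=296.4348). Price 277.0336; hedge Δ=-0.5030, bond B=343.0364.
  t=2,j=1: stock 213.8400 → up 282.2688 (V=358.7532), down 173.2104 (V=262.7734). Price 296.3671; hedge Δ=0.8801, bond B=108.1714.
  t=2,j=2: stock 348.4800 → up 459.9936 (V=285.3178), down 282.2688 (V=358.7532). Price 322.0736; hedge Δ=-0.4132, bond B=466.0646.
  t=1,j=0: stock 162.0000 → up 213.8400 (V=296.3671), down 131.2200 (V=277.0336). Price 279.4063; hedge Δ=0.2340, bond B=241.4974.
  t=1,j=1: stock 264.0000 → up 348.4800 (V=322.0736), down 213.8400 (V=296.3671). Price 300.9335; hedge Δ=0.1909, bond B=250.5286.
  t=0,j=0: stock 200.0000 → up 264.0000 (V=300.9335), down 162.0000 (V=279.4063). Price 282.6181; hedge Δ=0.2111, bond B=240.4080.
Self-financing check: at every node Δ·S+B equals the discounted successor values.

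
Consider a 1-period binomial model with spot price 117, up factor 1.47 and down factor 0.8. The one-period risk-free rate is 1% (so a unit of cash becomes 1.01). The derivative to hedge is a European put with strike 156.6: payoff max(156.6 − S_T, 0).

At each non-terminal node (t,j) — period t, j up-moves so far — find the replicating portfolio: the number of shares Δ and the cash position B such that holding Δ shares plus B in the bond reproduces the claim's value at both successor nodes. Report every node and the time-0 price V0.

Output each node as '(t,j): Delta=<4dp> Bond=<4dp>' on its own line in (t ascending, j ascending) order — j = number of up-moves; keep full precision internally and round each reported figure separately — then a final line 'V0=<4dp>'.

No-arbitrage ⇒ martingale measure with p* = (R−d)/(u−d) = 0.3134.
Terminal payoffs: V(1,0)=63.0000, V(1,1)=0.0000
Node (0,0) S=117.0000: V=(p*·0.0000+(1−p*)·63.0000)/1.01=42.8255; Δ=(0.0000−63.0000)/(171.9900−93.6000)=-0.8037; B=V−Δ·S=136.8553
Each (Δ,B) replicates both successor values, so the strategy is self-financing and V0 is arbitrage-free.

(0,0): Delta=-0.8037 Bond=136.8553
V0=42.8255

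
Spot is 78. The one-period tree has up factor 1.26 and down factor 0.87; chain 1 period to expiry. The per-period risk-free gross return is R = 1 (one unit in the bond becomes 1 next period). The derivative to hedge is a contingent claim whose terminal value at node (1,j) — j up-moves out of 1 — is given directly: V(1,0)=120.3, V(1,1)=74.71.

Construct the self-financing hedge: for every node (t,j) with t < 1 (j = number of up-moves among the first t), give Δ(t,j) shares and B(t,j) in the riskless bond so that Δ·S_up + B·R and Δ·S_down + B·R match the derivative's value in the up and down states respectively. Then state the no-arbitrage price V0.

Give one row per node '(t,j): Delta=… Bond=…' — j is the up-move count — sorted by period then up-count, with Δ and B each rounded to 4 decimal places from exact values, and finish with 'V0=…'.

(0,0): Delta=-1.4987 Bond=222.0008
V0=105.1033

Risk-neutral probability p* = (R−d)/(u−d) = (1−0.87)/(1.26−0.87) = 0.3333.
Terminal payoffs: V(1,0)=120.3000, V(1,1)=74.7100
(0,0): S=78.0000. Δ = (V_up−V_dn)/(S_up−S_dn) = (74.7100−120.3000)/(98.2800−67.8600) = -1.4987. V = [p*·74.7100 + (1−p*)·120.3000]/1 = 105.1033. B = V − Δ·S = 222.0008.
Self-financing check: at every node Δ·S+B equals the discounted successor values.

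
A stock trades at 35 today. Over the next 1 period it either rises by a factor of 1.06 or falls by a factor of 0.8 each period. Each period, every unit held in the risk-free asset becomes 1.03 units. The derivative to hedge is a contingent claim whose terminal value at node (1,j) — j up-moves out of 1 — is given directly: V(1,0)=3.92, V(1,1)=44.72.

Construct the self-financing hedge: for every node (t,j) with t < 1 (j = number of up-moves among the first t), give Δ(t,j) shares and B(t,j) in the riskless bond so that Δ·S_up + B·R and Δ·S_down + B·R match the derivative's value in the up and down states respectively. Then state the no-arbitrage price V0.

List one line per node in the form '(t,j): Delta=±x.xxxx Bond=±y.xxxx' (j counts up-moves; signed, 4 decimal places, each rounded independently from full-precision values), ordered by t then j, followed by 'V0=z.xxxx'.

(0,0): Delta=4.4835 Bond=-118.0762
V0=38.8469

Under the risk-neutral measure, an up-move has probability p* = (R−d)/(u−d) = 0.8846 and values discount at R = 1.03.
Terminal payoffs: V(1,0)=3.9200, V(1,1)=44.7200
(0,0): S=35.0000. Δ = (V_up−V_dn)/(S_up−S_dn) = (44.7200−3.9200)/(37.1000−28.0000) = 4.4835. V = [p*·44.7200 + (1−p*)·3.9200]/1.03 = 38.8469. B = V − Δ·S = -118.0762.
Each (Δ,B) replicates both successor values, so the strategy is self-financing and V0 is arbitrage-free.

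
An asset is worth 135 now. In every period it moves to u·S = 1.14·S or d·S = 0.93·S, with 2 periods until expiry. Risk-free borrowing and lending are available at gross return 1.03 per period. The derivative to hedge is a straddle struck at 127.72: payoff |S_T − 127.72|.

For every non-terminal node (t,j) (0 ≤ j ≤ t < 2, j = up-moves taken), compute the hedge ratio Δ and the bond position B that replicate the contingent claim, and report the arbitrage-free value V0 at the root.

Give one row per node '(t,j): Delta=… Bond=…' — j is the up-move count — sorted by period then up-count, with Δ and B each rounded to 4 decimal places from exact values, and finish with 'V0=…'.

(0,0): Delta=0.6068 Bond=-61.6441
(1,0): Delta=0.1687 Bond=-8.4874
(1,1): Delta=1.0000 Bond=-124.0000
V0=20.2800

No-arbitrage ⇒ martingale measure with p* = (R−d)/(u−d) = 0.4762.
Payoff layer (t=2): V(2,0)=10.9585, V(2,1)=15.4070, V(2,2)=47.7260
Node (1,0) S=125.5500: V=(p*·15.4070+(1−p*)·10.9585)/1.03=12.6960; Δ=(15.4070−10.9585)/(143.1270−116.7615)=0.1687; B=V−Δ·S=-8.4874
Node (1,1) S=153.9000: V=(p*·47.7260+(1−p*)·15.4070)/1.03=29.9000; Δ=(47.7260−15.4070)/(175.4460−143.1270)=1.0000; B=V−Δ·S=-124.0000
Node (0,0) S=135.0000: V=(p*·29.9000+(1−p*)·12.6960)/1.03=20.2800; Δ=(29.9000−12.6960)/(153.9000−125.5500)=0.6068; B=V−Δ·S=-61.6441
Check: Δ(0,0)·S0 + B(0,0) = 20.2800 = V0.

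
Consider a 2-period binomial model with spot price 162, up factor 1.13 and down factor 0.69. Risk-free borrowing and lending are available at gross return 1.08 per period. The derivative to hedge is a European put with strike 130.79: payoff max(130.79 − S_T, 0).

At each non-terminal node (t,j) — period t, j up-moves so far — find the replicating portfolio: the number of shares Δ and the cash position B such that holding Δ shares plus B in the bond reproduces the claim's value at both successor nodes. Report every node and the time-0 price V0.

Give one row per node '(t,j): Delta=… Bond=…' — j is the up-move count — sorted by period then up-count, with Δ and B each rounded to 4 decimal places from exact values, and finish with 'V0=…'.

The replicating-portfolio and risk-neutral prices coincide; use p* = (1.08−0.69)/(1.13−0.69) = 0.8864 for the latter.
At expiry t=2: V(2,0)=53.6618, V(2,1)=4.4786, V(2,2)=0.0000
(1,0): S=111.7800. Δ = (V_up−V_dn)/(S_up−S_dn) = (4.4786−53.6618)/(126.3114−77.1282) = -1.0000. V = [p*·4.4786 + (1−p*)·53.6618]/1.08 = 9.3219. B = V − Δ·S = 121.1019.
(1,1): S=183.0600. Δ = (V_up−V_dn)/(S_up−S_dn) = (0.0000−4.4786)/(206.8578−126.3114) = -0.0556. V = [p*·0.0000 + (1−p*)·4.4786]/1.08 = 0.4712. B = V − Δ·S = 10.6499.
(0,0): S=162.0000. Δ = (V_up−V_dn)/(S_up−S_dn) = (0.4712−9.3219)/(183.0600−111.7800) = -0.1242. V = [p*·0.4712 + (1−p*)·9.3219]/1.08 = 1.3676. B = V − Δ·S = 21.4826.
Root portfolio cost Δ·162+B reproduces V0=1.3676.

(0,0): Delta=-0.1242 Bond=21.4826
(1,0): Delta=-1.0000 Bond=121.1019
(1,1): Delta=-0.0556 Bond=10.6499
V0=1.3676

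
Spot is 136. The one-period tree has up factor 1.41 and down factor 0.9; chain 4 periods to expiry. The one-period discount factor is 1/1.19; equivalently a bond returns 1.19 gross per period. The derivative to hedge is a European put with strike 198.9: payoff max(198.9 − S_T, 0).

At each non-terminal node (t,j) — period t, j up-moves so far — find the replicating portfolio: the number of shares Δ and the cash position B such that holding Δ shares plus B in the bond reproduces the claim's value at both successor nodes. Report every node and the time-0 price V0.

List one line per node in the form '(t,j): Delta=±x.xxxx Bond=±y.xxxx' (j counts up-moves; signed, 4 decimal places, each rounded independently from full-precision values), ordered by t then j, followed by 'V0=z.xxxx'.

(0,0): Delta=-0.1953 Bond=33.8291
(1,0): Delta=-0.4345 Bond=69.5360
(1,1): Delta=-0.0794 Bond=18.0448
(2,0): Delta=-0.8290 Bond=126.2067
(2,1): Delta=-0.2434 Bond=49.7790
(2,2): Delta=0.0000 Bond=0.0000
(3,0): Delta=-1.0000 Bond=167.1429
(3,1): Delta=-0.7461 Bond=137.3222
(3,2): Delta=0.0000 Bond=0.0000
(3,3): Delta=0.0000 Bond=0.0000
V0=7.2751

No-arbitrage ⇒ martingale measure with p* = (R−d)/(u−d) = 0.5686.
Terminal values V(4,·): V(4,0)=109.6704, V(4,1)=59.1070, V(4,2)=0.0000, V(4,3)=0.0000, V(4,4)=0.0000
(3,0): S=99.1440. Δ = (V_up−V_dn)/(S_up−S_dn) = (59.1070−109.6704)/(139.7930−89.2296) = -1.0000. V = [p*·59.1070 + (1−p*)·109.6704]/1.19 = 67.9989. B = V − Δ·S = 167.1429.
(3,1): S=155.3256. Δ = (V_up−V_dn)/(S_up−S_dn) = (0.0000−59.1070)/(219.0091−139.7930) = -0.7461. V = [p*·0.0000 + (1−p*)·59.1070]/1.19 = 21.4262. B = V − Δ·S = 137.3222.
(3,2): S=243.3434. Δ = (V_up−V_dn)/(S_up−S_dn) = (0.0000−0.0000)/(343.1143−219.0091) = 0.0000. V = [p*·0.0000 + (1−p*)·0.0000]/1.19 = 0.0000. B = V − Δ·S = 0.0000.
(3,3): S=381.2381. Δ = (V_up−V_dn)/(S_up−S_dn) = (0.0000−0.0000)/(537.5457−343.1143) = 0.0000. V = [p*·0.0000 + (1−p*)·0.0000]/1.19 = 0.0000. B = V − Δ·S = 0.0000.
(2,0): S=110.1600. Δ = (V_up−V_dn)/(S_up−S_dn) = (21.4262−67.9989)/(155.3256−99.1440) = -0.8290. V = [p*·21.4262 + (1−p*)·67.9989]/1.19 = 34.8877. B = V − Δ·S = 126.2067.
(2,1): S=172.5840. Δ = (V_up−V_dn)/(S_up−S_dn) = (0.0000−21.4262)/(243.3434−155.3256) = -0.2434. V = [p*·0.0000 + (1−p*)·21.4262]/1.19 = 7.7669. B = V − Δ·S = 49.7790.
(2,2): S=270.3816. Δ = (V_up−V_dn)/(S_up−S_dn) = (0.0000−0.0000)/(381.2381−243.3434) = 0.0000. V = [p*·0.0000 + (1−p*)·0.0000]/1.19 = 0.0000. B = V − Δ·S = 0.0000.
(1,0): S=122.4000. Δ = (V_up−V_dn)/(S_up−S_dn) = (7.7669−34.8877)/(172.5840−110.1600) = -0.4345. V = [p*·7.7669 + (1−p*)·34.8877]/1.19 = 16.3581. B = V − Δ·S = 69.5360.
(1,1): S=191.7600. Δ = (V_up−V_dn)/(S_up−S_dn) = (0.0000−7.7669)/(270.3816−172.5840) = -0.0794. V = [p*·0.0000 + (1−p*)·7.7669]/1.19 = 2.8155. B = V − Δ·S = 18.0448.
(0,0): S=136.0000. Δ = (V_up−V_dn)/(S_up−S_dn) = (2.8155−16.3581)/(191.7600−122.4000) = -0.1953. V = [p*·2.8155 + (1−p*)·16.3581]/1.19 = 7.2751. B = V − Δ·S = 33.8291.
Check: Δ(0,0)·S0 + B(0,0) = 7.2751 = V0.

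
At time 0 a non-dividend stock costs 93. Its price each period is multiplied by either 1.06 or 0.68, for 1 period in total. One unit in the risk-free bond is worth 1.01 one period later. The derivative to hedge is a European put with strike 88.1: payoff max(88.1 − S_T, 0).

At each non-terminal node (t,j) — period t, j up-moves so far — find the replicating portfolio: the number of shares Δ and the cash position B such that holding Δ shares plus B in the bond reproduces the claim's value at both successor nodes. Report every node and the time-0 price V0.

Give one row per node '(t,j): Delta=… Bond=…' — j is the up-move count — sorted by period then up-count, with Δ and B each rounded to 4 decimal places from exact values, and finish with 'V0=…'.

The replicating-portfolio and risk-neutral prices coincide; use p* = (1.01−0.68)/(1.06−0.68) = 0.8684 for the latter.
Terminal payoffs: V(1,0)=24.8600, V(1,1)=0.0000
Node (0,0) S=93.0000: V=(p*·0.0000+(1−p*)·24.8600)/1.01=3.2387; Δ=(0.0000−24.8600)/(98.5800−63.2400)=-0.7035; B=V−Δ·S=68.6597
Root portfolio cost Δ·93+B reproduces V0=3.2387.

(0,0): Delta=-0.7035 Bond=68.6597
V0=3.2387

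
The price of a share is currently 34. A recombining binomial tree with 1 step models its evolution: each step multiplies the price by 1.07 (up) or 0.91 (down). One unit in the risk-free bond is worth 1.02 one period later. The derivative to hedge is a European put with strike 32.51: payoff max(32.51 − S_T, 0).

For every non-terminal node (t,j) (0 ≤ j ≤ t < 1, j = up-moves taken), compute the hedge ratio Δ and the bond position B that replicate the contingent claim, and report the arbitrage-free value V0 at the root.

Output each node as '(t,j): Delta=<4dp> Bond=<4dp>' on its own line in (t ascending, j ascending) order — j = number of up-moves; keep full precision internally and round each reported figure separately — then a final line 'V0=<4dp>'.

(0,0): Delta=-0.2886 Bond=10.2935
V0=0.4810

The replicating-portfolio and risk-neutral prices coincide; use p* = (1.02−0.91)/(1.07−0.91) = 0.6875 for the latter.
Payoff layer (t=1): V(1,0)=1.5700, V(1,1)=0.0000
Node (0,0) S=34.0000: V=(p*·0.0000+(1−p*)·1.5700)/1.02=0.4810; Δ=(0.0000−1.5700)/(36.3800−30.9400)=-0.2886; B=V−Δ·S=10.2935
Self-financing check: at every node Δ·S+B equals the discounted successor values.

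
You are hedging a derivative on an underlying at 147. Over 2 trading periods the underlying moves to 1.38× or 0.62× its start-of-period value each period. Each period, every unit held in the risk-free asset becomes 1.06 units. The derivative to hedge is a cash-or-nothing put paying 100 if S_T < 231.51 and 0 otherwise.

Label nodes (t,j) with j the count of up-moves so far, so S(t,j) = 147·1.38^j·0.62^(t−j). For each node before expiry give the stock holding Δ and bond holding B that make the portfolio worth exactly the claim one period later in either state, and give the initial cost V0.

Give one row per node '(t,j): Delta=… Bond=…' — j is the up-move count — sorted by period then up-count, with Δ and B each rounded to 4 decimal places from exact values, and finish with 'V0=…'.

The replicating-portfolio and risk-neutral prices coincide; use p* = (1.06−0.62)/(1.38−0.62) = 0.5789 for the latter.
Payoff layer (t=2): V(2,0)=100.0000, V(2,1)=100.0000, V(2,2)=0.0000
  t=1,j=0: stock 91.1400 → up 125.7732 (V=100.0000), down 56.5068 (V=100.0000). Price 94.3396; hedge Δ=0.0000, bond B=94.3396.
  t=1,j=1: stock 202.8600 → up 279.9468 (V=0.0000), down 125.7732 (V=100.0000). Price 39.7219; hedge Δ=-0.6486, bond B=171.3009.
  t=0,j=0: stock 147.0000 → up 202.8600 (V=39.7219), down 91.1400 (V=94.3396). Price 59.1687; hedge Δ=-0.4889, bond B=131.0341.
The time-0 hedge costs 59.1687, which is the no-arbitrage price.

(0,0): Delta=-0.4889 Bond=131.0341
(1,0): Delta=0.0000 Bond=94.3396
(1,1): Delta=-0.6486 Bond=171.3009
V0=59.1687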